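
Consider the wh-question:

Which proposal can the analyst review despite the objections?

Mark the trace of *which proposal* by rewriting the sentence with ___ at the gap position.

Pre-movement form: The analyst can review which proposal despite the objections.
'which proposal' is the direct object of 'review'. The gap is right after 'review'.

Which proposal can the analyst review ___ despite the objections?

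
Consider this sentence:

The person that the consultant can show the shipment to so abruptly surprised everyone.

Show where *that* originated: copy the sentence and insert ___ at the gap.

The person that the consultant can show the shipment to ___ so abruptly surprised everyone.

The filler 'that' is interpreted as the object of the preposition 'to' (recipient of 'show'). The gap is right after 'to'.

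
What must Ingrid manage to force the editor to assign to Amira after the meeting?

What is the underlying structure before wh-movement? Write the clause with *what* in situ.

Ingrid must manage to force the editor to assign what to Amira after the meeting.

'what' functions as the direct object of 'assign'. Wh-movement fronts it, leaving a gap right after 'assign':
What must Ingrid manage to force the editor to assign ___ to Amira after the meeting?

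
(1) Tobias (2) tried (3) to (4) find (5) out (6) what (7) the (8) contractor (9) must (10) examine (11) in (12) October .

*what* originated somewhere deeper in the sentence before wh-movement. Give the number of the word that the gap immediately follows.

10

Before movement: The contractor must examine what in October.
'what' functions as the direct object of 'examine'. Wh-movement fronts it, leaving a gap right after 'examine':
Tobias tried to find out what the contractor must examine ___ in October.
'examine' is word 10.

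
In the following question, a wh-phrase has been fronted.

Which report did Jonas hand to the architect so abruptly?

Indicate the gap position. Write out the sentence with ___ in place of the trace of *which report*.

Pre-movement form: Jonas did hand which report to the architect so abruptly.
The filler 'which report' is interpreted as the direct object of 'hand'. The gap is right after 'hand'.

Which report did Jonas hand ___ to the architect so abruptly?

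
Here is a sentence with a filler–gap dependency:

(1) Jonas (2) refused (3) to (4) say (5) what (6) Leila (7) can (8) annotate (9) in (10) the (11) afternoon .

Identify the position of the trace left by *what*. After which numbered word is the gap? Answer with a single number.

8

Before movement: Leila can annotate what in the afternoon.
The filler 'what' is interpreted as the direct object of 'annotate'. Fronting leaves a gap immediately after 'annotate':
Jonas refused to say what Leila can annotate ___ in the afternoon.
'annotate' is word 8.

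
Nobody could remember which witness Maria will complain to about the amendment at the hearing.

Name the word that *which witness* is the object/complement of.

Before movement: Maria will complain to which witness about the amendment at the hearing.
'which witness' functions as the object of the preposition 'to'. Wh-movement fronts it, leaving a gap right after 'to':
Nobody could remember which witness Maria will complain to ___ about the amendment at the hearing.

to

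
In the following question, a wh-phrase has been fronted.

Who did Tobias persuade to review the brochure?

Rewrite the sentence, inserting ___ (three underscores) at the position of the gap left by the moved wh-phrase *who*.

Who did Tobias persuade ___ to review the brochure?

Before movement: Tobias did persuade who to review the brochure.
'who' functions as the direct object of 'persuade'. The gap is right after 'persuade'.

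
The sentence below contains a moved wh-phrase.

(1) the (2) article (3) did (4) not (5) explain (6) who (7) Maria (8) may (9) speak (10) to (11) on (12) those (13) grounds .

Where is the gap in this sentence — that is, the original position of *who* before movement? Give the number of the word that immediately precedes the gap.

10

In situ: Maria may speak to who on those grounds.
'who' is the object of the preposition 'to'. Fronting leaves a gap immediately after 'to':
The article did not explain who Maria may speak to ___ on those grounds.
'to' is word 10.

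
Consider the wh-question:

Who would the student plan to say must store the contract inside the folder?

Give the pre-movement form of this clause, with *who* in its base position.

The student would plan to say who must store the contract inside the folder.

The filler 'who' is interpreted as the subject of the clause embedded under 'say'. It moves to the left edge, and the trace sits right after 'say':
Who would the student plan to say ___ must store the contract inside the folder?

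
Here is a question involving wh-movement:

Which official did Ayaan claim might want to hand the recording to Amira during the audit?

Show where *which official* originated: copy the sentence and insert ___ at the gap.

Which official did Ayaan claim ___ might want to hand the recording to Amira during the audit?

In situ: Ayaan did claim which official might want to hand the recording to Amira during the audit.
The filler 'which official' is interpreted as the subject of the clause embedded under 'claim'. The gap is right after 'claim'.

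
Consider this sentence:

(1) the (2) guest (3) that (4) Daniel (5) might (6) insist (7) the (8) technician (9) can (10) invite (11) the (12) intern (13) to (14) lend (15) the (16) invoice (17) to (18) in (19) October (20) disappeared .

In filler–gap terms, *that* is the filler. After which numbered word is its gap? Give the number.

17

The filler 'that' is interpreted as the object of the preposition 'to' (recipient of 'lend'). Wh-movement fronts it, leaving a gap right after 'to':
The guest that Daniel might insist the technician can invite the intern to lend the invoice to ___ in October disappeared.
'to' is word 17.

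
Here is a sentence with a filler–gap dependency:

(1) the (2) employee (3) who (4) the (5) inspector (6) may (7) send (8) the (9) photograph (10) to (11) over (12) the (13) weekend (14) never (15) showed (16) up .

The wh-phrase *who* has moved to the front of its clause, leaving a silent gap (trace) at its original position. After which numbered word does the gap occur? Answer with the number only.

10

'who' is the object of the preposition 'to' (recipient of 'send'). Wh-movement fronts it, leaving a gap right after 'to':
The employee who the inspector may send the photograph to ___ over the weekend never showed up.
'to' is word 10.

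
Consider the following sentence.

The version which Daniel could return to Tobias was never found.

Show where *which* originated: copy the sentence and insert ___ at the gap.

The version which Daniel could return ___ to Tobias was never found.

'which' is the direct object of 'return'. The gap is right after 'return'.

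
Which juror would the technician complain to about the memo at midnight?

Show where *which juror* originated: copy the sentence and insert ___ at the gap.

Underlying clause: The technician would complain to which juror about the memo at midnight.
'which juror' is the object of the preposition 'to'. The gap is right after 'to'.

Which juror would the technician complain to ___ about the memo at midnight?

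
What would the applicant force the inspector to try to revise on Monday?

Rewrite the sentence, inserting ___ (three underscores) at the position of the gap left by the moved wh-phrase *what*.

In situ: The applicant would force the inspector to try to revise what on Monday.
The filler 'what' is interpreted as the direct object of 'revise'. The gap is right after 'revise'.

What would the applicant force the inspector to try to revise ___ on Monday?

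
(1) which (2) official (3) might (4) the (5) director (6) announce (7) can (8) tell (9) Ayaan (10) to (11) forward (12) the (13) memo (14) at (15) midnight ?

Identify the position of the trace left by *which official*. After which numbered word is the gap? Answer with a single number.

6

Underlying clause: The director might announce which official can tell Ayaan to forward the memo at midnight.
'which official' is the subject of the clause embedded under 'announce'. Wh-movement fronts it, leaving a gap right after 'announce':
Which official might the director announce ___ can tell Ayaan to forward the memo at midnight?
'announce' is word 6.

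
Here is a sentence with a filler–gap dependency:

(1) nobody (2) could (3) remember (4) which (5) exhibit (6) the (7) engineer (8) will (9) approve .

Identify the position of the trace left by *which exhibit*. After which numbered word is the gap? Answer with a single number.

9

Before movement: The engineer will approve which exhibit.
'which exhibit' is the direct object of 'approve'. It moves to the left edge, and the trace sits right after 'approve':
Nobody could remember which exhibit the engineer will approve ___.
'approve' is word 9.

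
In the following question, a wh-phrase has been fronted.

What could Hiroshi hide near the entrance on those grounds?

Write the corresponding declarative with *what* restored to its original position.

Hiroshi could hide what near the entrance on those grounds.

'what' is the direct object of 'hide'. Wh-movement fronts it, leaving a gap right after 'hide':
What could Hiroshi hide ___ near the entrance on those grounds?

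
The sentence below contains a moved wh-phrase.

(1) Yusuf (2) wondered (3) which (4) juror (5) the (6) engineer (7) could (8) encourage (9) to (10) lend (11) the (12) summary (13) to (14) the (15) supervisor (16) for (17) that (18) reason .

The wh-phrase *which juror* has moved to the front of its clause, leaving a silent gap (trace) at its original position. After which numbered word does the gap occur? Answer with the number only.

8

In situ: The engineer could encourage which juror to lend the summary to the supervisor for that reason.
'which juror' functions as the direct object of 'encourage'. Wh-movement fronts it, leaving a gap right after 'encourage':
Yusuf wondered which juror the engineer could encourage ___ to lend the summary to the supervisor for that reason.
'encourage' is word 8.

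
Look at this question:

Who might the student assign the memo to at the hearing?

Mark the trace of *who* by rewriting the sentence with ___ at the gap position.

Pre-movement form: The student might assign the memo to who at the hearing.
The filler 'who' is interpreted as the object of the preposition 'to' (recipient of 'assign'). The gap is right after 'to'.

Who might the student assign the memo to ___ at the hearing?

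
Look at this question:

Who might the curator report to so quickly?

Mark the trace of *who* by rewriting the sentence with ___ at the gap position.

Pre-movement form: The curator might report to who so quickly.
'who' is the object of the preposition 'to'. The gap is right after 'to'.

Who might the curator report to ___ so quickly?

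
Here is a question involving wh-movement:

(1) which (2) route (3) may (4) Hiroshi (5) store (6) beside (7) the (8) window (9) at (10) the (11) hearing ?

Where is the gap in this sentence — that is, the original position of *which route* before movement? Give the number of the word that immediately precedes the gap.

Pre-movement form: Hiroshi may store which route beside the window at the hearing.
The filler 'which route' is interpreted as the direct object of 'store'. Wh-movement fronts it, leaving a gap right after 'store':
Which route may Hiroshi store ___ beside the window at the hearing?
'store' is word 5.

5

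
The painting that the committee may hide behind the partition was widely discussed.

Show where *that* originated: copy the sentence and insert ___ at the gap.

The painting that the committee may hide ___ behind the partition was widely discussed.

The filler 'that' is interpreted as the direct object of 'hide'. The gap is right after 'hide'.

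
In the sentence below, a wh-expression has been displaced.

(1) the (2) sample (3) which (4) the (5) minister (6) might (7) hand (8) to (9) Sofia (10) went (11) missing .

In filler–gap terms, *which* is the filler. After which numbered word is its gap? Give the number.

7

The filler 'which' is interpreted as the direct object of 'hand'. It moves to the left edge, and the trace sits right after 'hand':
The sample which the minister might hand ___ to Sofia went missing.
'hand' is word 7.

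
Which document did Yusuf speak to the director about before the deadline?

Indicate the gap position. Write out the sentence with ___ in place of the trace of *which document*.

Pre-movement form: Yusuf did speak to the director about which document before the deadline.
'which document' is the object of the preposition 'about'. The gap is right after 'about'.

Which document did Yusuf speak to the director about ___ before the deadline?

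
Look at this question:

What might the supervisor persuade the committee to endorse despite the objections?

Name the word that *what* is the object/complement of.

In situ: The supervisor might persuade the committee to endorse what despite the objections.
'what' is the direct object of 'endorse'. Fronting leaves a gap immediately after 'endorse':
What might the supervisor persuade the committee to endorse ___ despite the objections?

endorse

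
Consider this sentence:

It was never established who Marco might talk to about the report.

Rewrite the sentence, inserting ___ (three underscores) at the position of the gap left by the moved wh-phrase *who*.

It was never established who Marco might talk to ___ about the report.

Pre-movement form: Marco might talk to who about the report.
'who' functions as the object of the preposition 'to'. The gap is right after 'to'.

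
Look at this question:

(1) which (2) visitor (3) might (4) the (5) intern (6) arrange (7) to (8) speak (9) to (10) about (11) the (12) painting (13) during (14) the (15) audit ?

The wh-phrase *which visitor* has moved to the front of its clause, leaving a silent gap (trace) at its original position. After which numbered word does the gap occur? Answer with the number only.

9

Pre-movement form: The intern might arrange to speak to which visitor about the painting during the audit.
'which visitor' functions as the object of the preposition 'to'. It moves to the left edge, and the trace sits right after 'to':
Which visitor might the intern arrange to speak to ___ about the painting during the audit?
'to' is word 9.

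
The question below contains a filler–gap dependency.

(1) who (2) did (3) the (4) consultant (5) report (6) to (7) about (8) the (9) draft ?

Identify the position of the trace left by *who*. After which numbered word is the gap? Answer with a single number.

Before movement: The consultant did report to who about the draft.
'who' is the object of the preposition 'to'. Fronting leaves a gap immediately after 'to':
Who did the consultant report to ___ about the draft?
'to' is word 6.

6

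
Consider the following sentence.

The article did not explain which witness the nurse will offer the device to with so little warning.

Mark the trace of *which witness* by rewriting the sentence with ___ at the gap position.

Before movement: The nurse will offer the device to which witness with so little warning.
'which witness' functions as the object of the preposition 'to' (recipient of 'offer'). The gap is right after 'to'.

The article did not explain which witness the nurse will offer the device to ___ with so little warning.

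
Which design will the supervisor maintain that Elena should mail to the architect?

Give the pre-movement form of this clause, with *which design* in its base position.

The supervisor will maintain that Elena should mail which design to the architect.

'which design' is the direct object of 'mail'. It moves to the left edge, and the trace sits right after 'mail':
Which design will the supervisor maintain that Elena should mail ___ to the architect?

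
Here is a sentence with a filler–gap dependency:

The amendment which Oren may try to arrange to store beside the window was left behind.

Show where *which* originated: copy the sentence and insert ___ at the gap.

The amendment which Oren may try to arrange to store ___ beside the window was left behind.

'which' functions as the direct object of 'store'. The gap is right after 'store'.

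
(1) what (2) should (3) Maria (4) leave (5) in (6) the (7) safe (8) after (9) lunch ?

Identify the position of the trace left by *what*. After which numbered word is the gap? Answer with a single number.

4

Before movement: Maria should leave what in the safe after lunch.
The filler 'what' is interpreted as the direct object of 'leave'. Fronting leaves a gap immediately after 'leave':
What should Maria leave ___ in the safe after lunch?
'leave' is word 4.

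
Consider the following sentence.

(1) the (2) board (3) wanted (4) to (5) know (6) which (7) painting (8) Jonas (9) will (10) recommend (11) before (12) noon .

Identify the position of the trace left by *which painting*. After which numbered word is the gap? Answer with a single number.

10

Pre-movement form: Jonas will recommend which painting before noon.
'which painting' is the direct object of 'recommend'. Fronting leaves a gap immediately after 'recommend':
The board wanted to know which painting Jonas will recommend ___ before noon.
'recommend' is word 10.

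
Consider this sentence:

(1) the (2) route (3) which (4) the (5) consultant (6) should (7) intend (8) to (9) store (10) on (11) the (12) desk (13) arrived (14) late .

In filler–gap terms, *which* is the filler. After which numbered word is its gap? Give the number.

9

'which' functions as the direct object of 'store'. It moves to the left edge, and the trace sits right after 'store':
The route which the consultant should intend to store ___ on the desk arrived late.
'store' is word 9.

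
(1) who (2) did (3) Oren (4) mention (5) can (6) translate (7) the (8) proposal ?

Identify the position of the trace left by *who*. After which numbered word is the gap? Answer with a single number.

4

Before movement: Oren did mention who can translate the proposal.
'who' functions as the subject of the clause embedded under 'mention'. Wh-movement fronts it, leaving a gap right after 'mention':
Who did Oren mention ___ can translate the proposal?
'mention' is word 4.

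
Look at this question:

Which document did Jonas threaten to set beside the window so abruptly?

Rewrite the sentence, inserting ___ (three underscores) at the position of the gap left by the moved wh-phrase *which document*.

Which document did Jonas threaten to set ___ beside the window so abruptly?

Underlying clause: Jonas did threaten to set which document beside the window so abruptly.
'which document' is the direct object of 'set'. The gap is right after 'set'.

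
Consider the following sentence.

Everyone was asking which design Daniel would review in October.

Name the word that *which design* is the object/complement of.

Underlying clause: Daniel would review which design in October.
'which design' is the direct object of 'review'. Fronting leaves a gap immediately after 'review':
Everyone was asking which design Daniel would review ___ in October.

review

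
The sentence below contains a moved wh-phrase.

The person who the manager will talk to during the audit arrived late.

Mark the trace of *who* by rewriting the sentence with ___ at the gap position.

The person who the manager will talk to ___ during the audit arrived late.

The filler 'who' is interpreted as the object of the preposition 'to'. The gap is right after 'to'.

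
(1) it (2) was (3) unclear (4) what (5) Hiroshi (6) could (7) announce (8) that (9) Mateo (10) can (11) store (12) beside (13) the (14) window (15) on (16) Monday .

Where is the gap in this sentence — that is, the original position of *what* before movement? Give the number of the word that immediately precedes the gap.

Before movement: Hiroshi could announce that Mateo can store what beside the window on Monday.
The filler 'what' is interpreted as the direct object of 'store'. It moves to the left edge, and the trace sits right after 'store':
It was unclear what Hiroshi could announce that Mateo can store ___ beside the window on Monday.
'store' is word 11.

11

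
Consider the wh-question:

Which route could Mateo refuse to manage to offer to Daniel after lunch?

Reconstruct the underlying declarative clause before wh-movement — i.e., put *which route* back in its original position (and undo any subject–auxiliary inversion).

'which route' functions as the direct object of 'offer'. Fronting leaves a gap immediately after 'offer':
Which route could Mateo refuse to manage to offer ___ to Daniel after lunch?

Mateo could refuse to manage to offer which route to Daniel after lunch.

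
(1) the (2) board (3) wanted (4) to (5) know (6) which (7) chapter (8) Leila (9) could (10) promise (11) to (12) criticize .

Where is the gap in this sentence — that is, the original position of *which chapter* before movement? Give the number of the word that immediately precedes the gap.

12

Pre-movement form: Leila could promise to criticize which chapter.
'which chapter' functions as the direct object of 'criticize'. It moves to the left edge, and the trace sits right after 'criticize':
The board wanted to know which chapter Leila could promise to criticize ___.
'criticize' is word 12.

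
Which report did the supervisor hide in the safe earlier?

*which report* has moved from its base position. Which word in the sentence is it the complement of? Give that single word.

hide

Before movement: The supervisor did hide which report in the safe earlier.
'which report' functions as the direct object of 'hide'. Fronting leaves a gap immediately after 'hide':
Which report did the supervisor hide ___ in the safe earlier?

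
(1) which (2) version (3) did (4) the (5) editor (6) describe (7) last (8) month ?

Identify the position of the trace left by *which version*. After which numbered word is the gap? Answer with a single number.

6

Before movement: The editor did describe which version last month.
The filler 'which version' is interpreted as the direct object of 'describe'. It moves to the left edge, and the trace sits right after 'describe':
Which version did the editor describe ___ last month?
'describe' is word 6.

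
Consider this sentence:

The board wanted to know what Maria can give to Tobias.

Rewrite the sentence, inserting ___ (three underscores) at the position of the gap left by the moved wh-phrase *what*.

The board wanted to know what Maria can give ___ to Tobias.

Underlying clause: Maria can give what to Tobias.
The filler 'what' is interpreted as the direct object of 'give'. The gap is right after 'give'.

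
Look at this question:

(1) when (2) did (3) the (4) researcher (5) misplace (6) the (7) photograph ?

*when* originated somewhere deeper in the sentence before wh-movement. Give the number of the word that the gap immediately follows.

7

Before movement: The researcher did misplace the photograph when.
The filler 'when' is interpreted as the temporal adjunct. Fronting leaves a gap immediately after 'photograph':
When did the researcher misplace the photograph ___?
'photograph' is word 7.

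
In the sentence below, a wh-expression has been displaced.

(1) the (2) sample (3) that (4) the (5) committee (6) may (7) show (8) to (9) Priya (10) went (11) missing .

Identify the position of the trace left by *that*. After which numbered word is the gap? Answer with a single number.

7

'that' is the direct object of 'show'. Wh-movement fronts it, leaving a gap right after 'show':
The sample that the committee may show ___ to Priya went missing.
'show' is word 7.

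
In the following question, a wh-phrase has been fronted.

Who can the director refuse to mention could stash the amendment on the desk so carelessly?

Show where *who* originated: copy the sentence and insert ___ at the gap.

In situ: The director can refuse to mention who could stash the amendment on the desk so carelessly.
'who' functions as the subject of the clause embedded under 'mention'. The gap is right after 'mention'.

Who can the director refuse to mention ___ could stash the amendment on the desk so carelessly?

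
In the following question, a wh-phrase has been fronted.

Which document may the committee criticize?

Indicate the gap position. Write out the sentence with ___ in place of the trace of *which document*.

Underlying clause: The committee may criticize which document.
'which document' functions as the direct object of 'criticize'. The gap is right after 'criticize'.

Which document may the committee criticize ___?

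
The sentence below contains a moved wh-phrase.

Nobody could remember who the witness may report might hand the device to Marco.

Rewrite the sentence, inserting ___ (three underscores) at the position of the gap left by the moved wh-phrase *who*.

In situ: The witness may report who might hand the device to Marco.
The filler 'who' is interpreted as the subject of the clause embedded under 'report'. The gap is right after 'report'.

Nobody could remember who the witness may report ___ might hand the device to Marco.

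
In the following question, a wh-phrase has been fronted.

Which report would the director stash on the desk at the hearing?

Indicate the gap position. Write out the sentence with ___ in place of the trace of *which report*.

Pre-movement form: The director would stash which report on the desk at the hearing.
'which report' functions as the direct object of 'stash'. The gap is right after 'stash'.

Which report would the director stash ___ on the desk at the hearing?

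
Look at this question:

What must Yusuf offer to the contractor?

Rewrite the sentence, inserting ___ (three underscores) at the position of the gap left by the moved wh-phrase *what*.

What must Yusuf offer ___ to the contractor?

Before movement: Yusuf must offer what to the contractor.
'what' functions as the direct object of 'offer'. The gap is right after 'offer'.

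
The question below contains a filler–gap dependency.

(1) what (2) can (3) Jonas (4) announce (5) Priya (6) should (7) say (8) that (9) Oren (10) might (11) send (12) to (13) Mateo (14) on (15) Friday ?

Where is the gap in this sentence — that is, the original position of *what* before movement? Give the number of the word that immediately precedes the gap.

11

Underlying clause: Jonas can announce Priya should say that Oren might send what to Mateo on Friday.
'what' functions as the direct object of 'send'. It moves to the left edge, and the trace sits right after 'send':
What can Jonas announce Priya should say that Oren might send ___ to Mateo on Friday?
'send' is word 11.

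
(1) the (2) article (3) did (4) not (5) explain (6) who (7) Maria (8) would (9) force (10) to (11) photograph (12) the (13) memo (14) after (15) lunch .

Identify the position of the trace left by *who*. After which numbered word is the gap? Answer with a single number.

In situ: Maria would force who to photograph the memo after lunch.
'who' is the direct object of 'force'. Wh-movement fronts it, leaving a gap right after 'force':
The article did not explain who Maria would force ___ to photograph the memo after lunch.
'force' is word 9.

9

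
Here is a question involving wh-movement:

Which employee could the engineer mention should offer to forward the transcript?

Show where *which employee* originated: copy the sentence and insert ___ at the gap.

Which employee could the engineer mention ___ should offer to forward the transcript?

Underlying clause: The engineer could mention which employee should offer to forward the transcript.
The filler 'which employee' is interpreted as the subject of the clause embedded under 'mention'. The gap is right after 'mention'.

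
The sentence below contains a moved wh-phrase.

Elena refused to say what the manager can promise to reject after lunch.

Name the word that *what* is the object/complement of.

reject

In situ: The manager can promise to reject what after lunch.
'what' is the direct object of 'reject'. Fronting leaves a gap immediately after 'reject':
Elena refused to say what the manager can promise to reject ___ after lunch.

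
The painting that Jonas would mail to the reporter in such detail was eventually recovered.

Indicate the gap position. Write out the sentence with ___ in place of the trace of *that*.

The painting that Jonas would mail ___ to the reporter in such detail was eventually recovered.

'that' is the direct object of 'mail'. The gap is right after 'mail'.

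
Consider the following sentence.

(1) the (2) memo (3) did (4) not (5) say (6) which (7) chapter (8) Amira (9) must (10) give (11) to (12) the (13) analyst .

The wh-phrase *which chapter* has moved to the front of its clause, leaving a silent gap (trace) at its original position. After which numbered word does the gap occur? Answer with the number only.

10

Before movement: Amira must give which chapter to the analyst.
'which chapter' is the direct object of 'give'. Fronting leaves a gap immediately after 'give':
The memo did not say which chapter Amira must give ___ to the analyst.
'give' is word 10.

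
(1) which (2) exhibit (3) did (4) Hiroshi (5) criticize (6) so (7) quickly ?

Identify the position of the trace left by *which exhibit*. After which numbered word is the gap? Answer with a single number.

In situ: Hiroshi did criticize which exhibit so quickly.
The filler 'which exhibit' is interpreted as the direct object of 'criticize'. Wh-movement fronts it, leaving a gap right after 'criticize':
Which exhibit did Hiroshi criticize ___ so quickly?
'criticize' is word 5.

5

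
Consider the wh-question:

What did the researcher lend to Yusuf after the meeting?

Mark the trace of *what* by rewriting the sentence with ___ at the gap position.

In situ: The researcher did lend what to Yusuf after the meeting.
'what' functions as the direct object of 'lend'. The gap is right after 'lend'.

What did the researcher lend ___ to Yusuf after the meeting?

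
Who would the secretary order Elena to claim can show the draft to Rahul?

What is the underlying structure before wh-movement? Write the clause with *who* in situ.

The secretary would order Elena to claim who can show the draft to Rahul.

'who' functions as the subject of the clause embedded under 'claim'. Wh-movement fronts it, leaving a gap right after 'claim':
Who would the secretary order Elena to claim ___ can show the draft to Rahul?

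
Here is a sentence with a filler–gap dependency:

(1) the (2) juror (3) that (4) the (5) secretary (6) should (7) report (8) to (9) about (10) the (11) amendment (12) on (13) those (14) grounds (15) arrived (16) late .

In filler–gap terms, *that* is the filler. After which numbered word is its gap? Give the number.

8

'that' functions as the object of the preposition 'to'. Wh-movement fronts it, leaving a gap right after 'to':
The juror that the secretary should report to ___ about the amendment on those grounds arrived late.
'to' is word 8.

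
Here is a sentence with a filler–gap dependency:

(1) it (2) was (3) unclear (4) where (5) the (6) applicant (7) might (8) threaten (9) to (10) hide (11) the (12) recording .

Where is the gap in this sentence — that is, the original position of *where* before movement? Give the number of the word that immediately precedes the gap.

12

Underlying clause: The applicant might threaten to hide the recording where.
The filler 'where' is interpreted as the locative complement of 'hide'. It moves to the left edge, and the trace sits right after 'recording':
It was unclear where the applicant might threaten to hide the recording ___.
'recording' is word 12.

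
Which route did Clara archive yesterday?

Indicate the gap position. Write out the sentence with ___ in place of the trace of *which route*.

Which route did Clara archive ___ yesterday?

Underlying clause: Clara did archive which route yesterday.
'which route' functions as the direct object of 'archive'. The gap is right after 'archive'.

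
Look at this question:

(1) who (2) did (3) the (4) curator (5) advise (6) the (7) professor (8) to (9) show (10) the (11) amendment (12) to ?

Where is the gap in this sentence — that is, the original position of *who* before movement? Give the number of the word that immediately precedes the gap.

Pre-movement form: The curator did advise the professor to show the amendment to who.
'who' functions as the object of the preposition 'to' (recipient of 'show'). Wh-movement fronts it, leaving a gap right after 'to':
Who did the curator advise the professor to show the amendment to ___?
'to' is word 12.

12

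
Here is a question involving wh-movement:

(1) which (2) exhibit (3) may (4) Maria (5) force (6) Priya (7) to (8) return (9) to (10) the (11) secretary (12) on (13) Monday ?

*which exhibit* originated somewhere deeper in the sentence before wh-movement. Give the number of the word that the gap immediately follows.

Underlying clause: Maria may force Priya to return which exhibit to the secretary on Monday.
'which exhibit' functions as the direct object of 'return'. It moves to the left edge, and the trace sits right after 'return':
Which exhibit may Maria force Priya to return ___ to the secretary on Monday?
'return' is word 8.

8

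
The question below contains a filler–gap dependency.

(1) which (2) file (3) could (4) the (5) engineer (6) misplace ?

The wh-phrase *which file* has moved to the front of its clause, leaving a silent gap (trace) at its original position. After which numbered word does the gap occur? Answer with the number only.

6

Underlying clause: The engineer could misplace which file.
'which file' functions as the direct object of 'misplace'. Wh-movement fronts it, leaving a gap right after 'misplace':
Which file could the engineer misplace ___?
'misplace' is word 6.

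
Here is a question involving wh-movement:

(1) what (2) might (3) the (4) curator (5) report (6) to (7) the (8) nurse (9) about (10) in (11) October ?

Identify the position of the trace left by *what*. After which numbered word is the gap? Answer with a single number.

Underlying clause: The curator might report to the nurse about what in October.
'what' functions as the object of the preposition 'about'. Wh-movement fronts it, leaving a gap right after 'about':
What might the curator report to the nurse about ___ in October?
'about' is word 9.

9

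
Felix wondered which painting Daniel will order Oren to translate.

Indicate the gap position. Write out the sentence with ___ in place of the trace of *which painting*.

Underlying clause: Daniel will order Oren to translate which painting.
'which painting' is the direct object of 'translate'. The gap is right after 'translate'.

Felix wondered which painting Daniel will order Oren to translate ___.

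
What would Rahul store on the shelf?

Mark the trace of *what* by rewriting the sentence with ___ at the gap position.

Pre-movement form: Rahul would store what on the shelf.
The filler 'what' is interpreted as the direct object of 'store'. The gap is right after 'store'.

What would Rahul store ___ on the shelf?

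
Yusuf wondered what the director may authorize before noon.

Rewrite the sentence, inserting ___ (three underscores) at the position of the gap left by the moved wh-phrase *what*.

Yusuf wondered what the director may authorize ___ before noon.

Pre-movement form: The director may authorize what before noon.
The filler 'what' is interpreted as the direct object of 'authorize'. The gap is right after 'authorize'.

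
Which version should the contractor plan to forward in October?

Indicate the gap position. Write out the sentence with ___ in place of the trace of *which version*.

Which version should the contractor plan to forward ___ in October?

Pre-movement form: The contractor should plan to forward which version in October.
The filler 'which version' is interpreted as the direct object of 'forward'. The gap is right after 'forward'.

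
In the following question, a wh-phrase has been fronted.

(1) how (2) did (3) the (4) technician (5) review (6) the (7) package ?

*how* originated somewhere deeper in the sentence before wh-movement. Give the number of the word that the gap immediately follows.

Before movement: The technician did review the package how.
The filler 'how' is interpreted as the manner adjunct. Fronting leaves a gap immediately after 'package':
How did the technician review the package ___?
'package' is word 7.

7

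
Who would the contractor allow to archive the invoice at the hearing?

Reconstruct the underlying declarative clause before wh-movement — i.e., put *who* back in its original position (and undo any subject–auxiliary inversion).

The contractor would allow who to archive the invoice at the hearing.

'who' is the direct object of 'allow'. Fronting leaves a gap immediately after 'allow':
Who would the contractor allow ___ to archive the invoice at the hearing?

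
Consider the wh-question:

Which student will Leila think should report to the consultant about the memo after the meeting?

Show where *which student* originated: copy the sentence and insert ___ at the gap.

Which student will Leila think ___ should report to the consultant about the memo after the meeting?

In situ: Leila will think which student should report to the consultant about the memo after the meeting.
'which student' functions as the subject of the clause embedded under 'think'. The gap is right after 'think'.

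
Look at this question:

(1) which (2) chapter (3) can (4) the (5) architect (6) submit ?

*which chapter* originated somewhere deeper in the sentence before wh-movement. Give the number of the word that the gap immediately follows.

Pre-movement form: The architect can submit which chapter.
'which chapter' is the direct object of 'submit'. It moves to the left edge, and the trace sits right after 'submit':
Which chapter can the architect submit ___?
'submit' is word 6.

6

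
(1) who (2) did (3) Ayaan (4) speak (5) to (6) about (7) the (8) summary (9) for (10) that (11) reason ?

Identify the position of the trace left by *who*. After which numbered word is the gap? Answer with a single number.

5

Underlying clause: Ayaan did speak to who about the summary for that reason.
'who' functions as the object of the preposition 'to'. Wh-movement fronts it, leaving a gap right after 'to':
Who did Ayaan speak to ___ about the summary for that reason?
'to' is word 5.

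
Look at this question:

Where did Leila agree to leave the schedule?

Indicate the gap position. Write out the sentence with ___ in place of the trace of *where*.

Before movement: Leila did agree to leave the schedule where.
The filler 'where' is interpreted as the locative complement of 'leave'. The gap is right after 'schedule'.

Where did Leila agree to leave the schedule ___?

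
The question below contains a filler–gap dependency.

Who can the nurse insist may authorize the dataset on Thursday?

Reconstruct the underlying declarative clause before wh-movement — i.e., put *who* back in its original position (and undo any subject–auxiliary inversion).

The nurse can insist who may authorize the dataset on Thursday.

'who' functions as the subject of the clause embedded under 'insist'. Fronting leaves a gap immediately after 'insist':
Who can the nurse insist ___ may authorize the dataset on Thursday?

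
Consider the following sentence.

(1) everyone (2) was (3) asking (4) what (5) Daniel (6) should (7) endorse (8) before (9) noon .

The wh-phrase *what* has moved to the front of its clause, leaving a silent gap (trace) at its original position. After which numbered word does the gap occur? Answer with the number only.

Before movement: Daniel should endorse what before noon.
'what' is the direct object of 'endorse'. It moves to the left edge, and the trace sits right after 'endorse':
Everyone was asking what Daniel should endorse ___ before noon.
'endorse' is word 7.

7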